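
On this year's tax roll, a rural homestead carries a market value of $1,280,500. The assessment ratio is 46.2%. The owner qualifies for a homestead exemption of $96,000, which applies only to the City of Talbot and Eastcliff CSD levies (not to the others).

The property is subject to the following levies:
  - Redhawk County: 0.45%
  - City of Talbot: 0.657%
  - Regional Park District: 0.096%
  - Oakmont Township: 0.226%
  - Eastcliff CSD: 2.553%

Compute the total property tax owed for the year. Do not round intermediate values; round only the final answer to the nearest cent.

$20,475.55

Assessed value = $1,280,500 × 0.462 = $591,591
Redhawk County: $591,591 × 0.0045 = $2,662.1595
City of Talbot: ($591,591 − $96,000) × 0.00657 = $495,591 × 0.00657 = $3,256.03287
Regional Park District: $591,591 × 0.00096 = $567.92736
Oakmont Township: $591,591 × 0.00226 = $1,336.99566
Eastcliff CSD: ($591,591 − $96,000) × 0.02553 = $495,591 × 0.02553 = $12,652.43823
Total = $20,475.55362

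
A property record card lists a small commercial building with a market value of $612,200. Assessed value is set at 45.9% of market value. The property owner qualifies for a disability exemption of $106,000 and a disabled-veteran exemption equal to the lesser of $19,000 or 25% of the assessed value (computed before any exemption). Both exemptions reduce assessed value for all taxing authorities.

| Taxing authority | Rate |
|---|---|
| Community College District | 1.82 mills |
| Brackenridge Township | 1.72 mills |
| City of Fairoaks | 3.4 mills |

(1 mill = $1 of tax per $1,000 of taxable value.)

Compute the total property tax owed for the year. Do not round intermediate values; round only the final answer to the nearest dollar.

Assessed value = $612,200 × 0.459 = $280,999.8
Disabled-veteran exemption = min($19,000, 25% × $280,999.8) = min($19,000, $70,249.95) = $19,000 (dollar cap binds)
Taxable value = $280,999.8 − $106,000 − $19,000 = $155,999.8
Community College District: $155,999.8 × 0.00182 = $283.919636
Brackenridge Township: $155,999.8 × 0.00172 = $268.319656
City of Fairoaks: $155,999.8 × 0.0034 = $530.39932
Total = $1,082.638612

$1,083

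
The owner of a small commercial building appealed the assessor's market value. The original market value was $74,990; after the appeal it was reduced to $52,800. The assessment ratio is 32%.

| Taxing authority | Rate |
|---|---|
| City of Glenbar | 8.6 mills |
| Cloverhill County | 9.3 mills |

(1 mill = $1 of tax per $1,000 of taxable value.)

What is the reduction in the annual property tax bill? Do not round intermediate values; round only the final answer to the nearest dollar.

$127

Old assessed value = $74,990 × 0.32 = $23,996.8
New assessed value = $52,800 × 0.32 = $16,896
Combined rate = 0.0086 + 0.0093 = 0.0179
Old tax = $23,996.8 × 0.0179 = $429.54272
New tax = $16,896 × 0.0179 = $302.4384
Reduction = $429.54272 − $302.4384 = $127.10432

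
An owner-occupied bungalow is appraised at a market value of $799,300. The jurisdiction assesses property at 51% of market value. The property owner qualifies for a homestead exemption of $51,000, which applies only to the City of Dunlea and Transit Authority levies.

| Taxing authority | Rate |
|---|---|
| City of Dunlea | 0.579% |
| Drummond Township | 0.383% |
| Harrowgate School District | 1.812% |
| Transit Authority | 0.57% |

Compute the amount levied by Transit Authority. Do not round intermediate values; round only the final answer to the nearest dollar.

Assessed value = $799,300 × 0.51 = $407,643
Transit Authority taxable value = $407,643 − $51,000 = $356,643
Transit Authority levy = $356,643 × 0.0057 = $2,032.8651

$2,033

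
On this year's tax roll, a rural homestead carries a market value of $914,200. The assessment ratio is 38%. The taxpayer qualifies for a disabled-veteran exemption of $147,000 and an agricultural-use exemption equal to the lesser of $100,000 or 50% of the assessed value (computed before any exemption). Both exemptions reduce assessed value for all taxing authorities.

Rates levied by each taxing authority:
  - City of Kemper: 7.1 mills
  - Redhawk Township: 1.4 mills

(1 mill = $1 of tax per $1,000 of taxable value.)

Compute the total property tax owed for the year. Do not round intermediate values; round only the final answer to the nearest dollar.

Assessed value = $914,200 × 0.38 = $347,396
Agricultural-use exemption = min($100,000, 50% × $347,396) = min($100,000, $173,698) = $100,000 (dollar cap binds)
Taxable value = $347,396 − $147,000 − $100,000 = $100,396
City of Kemper: $100,396 × 0.0071 = $712.8116
Redhawk Township: $100,396 × 0.0014 = $140.5544
Total = $853.366

$853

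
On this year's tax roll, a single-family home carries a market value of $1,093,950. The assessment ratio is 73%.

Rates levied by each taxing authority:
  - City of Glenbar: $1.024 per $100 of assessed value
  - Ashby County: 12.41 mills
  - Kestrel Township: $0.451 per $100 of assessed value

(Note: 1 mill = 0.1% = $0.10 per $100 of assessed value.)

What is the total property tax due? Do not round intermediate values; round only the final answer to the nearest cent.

Assessed value = $1,093,950 × 0.73 = $798,583.5
City of Glenbar: $798,583.5 × 0.01024 = $8,177.49504
Ashby County: $798,583.5 × 0.01241 = $9,910.421235
Kestrel Township: $798,583.5 × 0.00451 = $3,601.611585
Total = $21,689.52786

$21,689.53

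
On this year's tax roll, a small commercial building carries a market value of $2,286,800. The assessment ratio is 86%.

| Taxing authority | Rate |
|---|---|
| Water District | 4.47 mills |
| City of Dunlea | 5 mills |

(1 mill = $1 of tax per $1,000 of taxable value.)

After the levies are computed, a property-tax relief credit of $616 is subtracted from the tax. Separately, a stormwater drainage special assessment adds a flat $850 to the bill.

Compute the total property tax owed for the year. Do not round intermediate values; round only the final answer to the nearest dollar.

Assessed value = $2,286,800 × 0.86 = $1,966,648
Water District: $1,966,648 × 0.00447 = $8,790.91656
City of Dunlea: $1,966,648 × 0.005 = $9,833.24
Levies subtotal = $18,624.15656
After credit = $18,624.15656 − $616 = $18,008.15656
Total = $18,008.15656 + $850 = $18,858.15656

$18,858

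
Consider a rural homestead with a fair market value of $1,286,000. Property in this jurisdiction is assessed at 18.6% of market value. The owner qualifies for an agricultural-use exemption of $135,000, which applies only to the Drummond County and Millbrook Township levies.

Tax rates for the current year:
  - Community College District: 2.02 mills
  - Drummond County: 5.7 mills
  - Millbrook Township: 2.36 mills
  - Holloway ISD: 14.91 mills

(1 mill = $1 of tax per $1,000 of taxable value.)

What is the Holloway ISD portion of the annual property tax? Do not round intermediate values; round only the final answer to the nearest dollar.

Assessed value = $1,286,000 × 0.186 = $239,196
Holloway ISD taxable value = $239,196 (exemption does not apply)
Holloway ISD levy = $239,196 × 0.01491 = $3,566.41236

$3,566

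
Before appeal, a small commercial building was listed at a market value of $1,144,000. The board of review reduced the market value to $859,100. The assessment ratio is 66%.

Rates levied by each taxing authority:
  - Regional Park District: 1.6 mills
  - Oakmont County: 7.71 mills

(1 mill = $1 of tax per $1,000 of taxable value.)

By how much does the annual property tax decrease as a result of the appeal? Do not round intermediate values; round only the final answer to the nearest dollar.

$1,751

Old assessed value = $1,144,000 × 0.66 = $755,040
New assessed value = $859,100 × 0.66 = $567,006
Combined rate = 0.0016 + 0.00771 = 0.00931
Old tax = $755,040 × 0.00931 = $7,029.4224
New tax = $567,006 × 0.00931 = $5,278.82586
Reduction = $7,029.4224 − $5,278.82586 = $1,750.59654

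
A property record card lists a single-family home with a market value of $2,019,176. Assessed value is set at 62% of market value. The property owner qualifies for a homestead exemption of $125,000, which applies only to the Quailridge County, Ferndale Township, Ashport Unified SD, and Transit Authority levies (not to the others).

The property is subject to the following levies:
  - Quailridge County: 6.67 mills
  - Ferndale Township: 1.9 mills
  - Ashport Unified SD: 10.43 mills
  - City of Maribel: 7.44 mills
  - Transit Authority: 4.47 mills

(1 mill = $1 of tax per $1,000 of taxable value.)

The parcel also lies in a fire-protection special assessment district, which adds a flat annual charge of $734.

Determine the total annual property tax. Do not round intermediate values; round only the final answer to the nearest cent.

Assessed value = $2,019,176 × 0.62 = $1,251,889.12
Quailridge County: ($1,251,889.12 − $125,000) × 0.00667 = $1,126,889.12 × 0.00667 = $7,516.3504304
Ferndale Township: ($1,251,889.12 − $125,000) × 0.0019 = $1,126,889.12 × 0.0019 = $2,141.089328
Ashport Unified SD: ($1,251,889.12 − $125,000) × 0.01043 = $1,126,889.12 × 0.01043 = $11,753.4535216
City of Maribel: $1,251,889.12 × 0.00744 = $9,314.0550528
Transit Authority: ($1,251,889.12 − $125,000) × 0.00447 = $1,126,889.12 × 0.00447 = $5,037.1943664
Levies subtotal = $35,762.1426992
Total = $35,762.1426992 + $734 = $36,496.1426992

$36,496.14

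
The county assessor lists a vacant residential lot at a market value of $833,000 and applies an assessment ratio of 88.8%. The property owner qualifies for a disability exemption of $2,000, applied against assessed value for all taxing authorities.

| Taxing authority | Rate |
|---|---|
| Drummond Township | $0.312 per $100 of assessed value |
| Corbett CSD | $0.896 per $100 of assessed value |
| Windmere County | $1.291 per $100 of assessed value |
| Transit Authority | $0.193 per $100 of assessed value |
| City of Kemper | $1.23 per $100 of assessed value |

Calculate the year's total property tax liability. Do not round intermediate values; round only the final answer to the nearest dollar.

$28,933

Assessed value = $833,000 × 0.888 = $739,704
Taxable value = $739,704 − $2,000 = $737,704
Drummond Township: $737,704 × 0.00312 = $2,301.63648
Corbett CSD: $737,704 × 0.00896 = $6,609.82784
Windmere County: $737,704 × 0.01291 = $9,523.75864
Transit Authority: $737,704 × 0.00193 = $1,423.76872
City of Kemper: $737,704 × 0.0123 = $9,073.7592
Total = $2,301.63648 + $6,609.82784 + $9,523.75864 + $1,423.76872 + $9,073.7592 = $28,932.75088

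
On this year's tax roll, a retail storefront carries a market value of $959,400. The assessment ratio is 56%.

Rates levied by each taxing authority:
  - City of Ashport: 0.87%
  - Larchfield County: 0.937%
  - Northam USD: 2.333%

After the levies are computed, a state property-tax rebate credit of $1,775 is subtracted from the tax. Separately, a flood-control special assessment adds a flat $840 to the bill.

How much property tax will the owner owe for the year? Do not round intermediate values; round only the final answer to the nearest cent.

Assessed value = $959,400 × 0.56 = $537,264
City of Ashport: $537,264 × 0.0087 = $4,674.1968
Larchfield County: $537,264 × 0.00937 = $5,034.16368
Northam USD: $537,264 × 0.02333 = $12,534.36912
Levies subtotal = $22,242.7296
After credit = $22,242.7296 − $1,775 = $20,467.7296
Total = $20,467.7296 + $840 = $21,307.7296

$21,307.73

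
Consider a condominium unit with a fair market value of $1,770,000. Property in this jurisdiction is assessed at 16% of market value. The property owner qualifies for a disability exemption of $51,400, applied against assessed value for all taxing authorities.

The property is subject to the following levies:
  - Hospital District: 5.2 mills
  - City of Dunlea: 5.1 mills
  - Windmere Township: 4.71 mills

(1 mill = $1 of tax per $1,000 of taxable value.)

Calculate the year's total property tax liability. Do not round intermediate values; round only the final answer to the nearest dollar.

$3,479

Assessed value = $1,770,000 × 0.16 = $283,200
Taxable value = $283,200 − $51,400 = $231,800
Hospital District: $231,800 × 0.0052 = $1,205.36
City of Dunlea: $231,800 × 0.0051 = $1,182.18
Windmere Township: $231,800 × 0.00471 = $1,091.778
Total = $1,205.36 + $1,182.18 + $1,091.778 = $3,479.318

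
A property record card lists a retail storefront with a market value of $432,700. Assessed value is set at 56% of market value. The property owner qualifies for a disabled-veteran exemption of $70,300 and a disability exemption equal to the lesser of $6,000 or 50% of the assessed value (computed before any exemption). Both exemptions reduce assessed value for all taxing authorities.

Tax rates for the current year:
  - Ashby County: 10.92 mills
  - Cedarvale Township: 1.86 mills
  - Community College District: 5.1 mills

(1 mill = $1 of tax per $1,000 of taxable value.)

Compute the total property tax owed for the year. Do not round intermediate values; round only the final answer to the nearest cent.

Assessed value = $432,700 × 0.56 = $242,312
Disability exemption = min($6,000, 50% × $242,312) = min($6,000, $121,156) = $6,000 (dollar cap binds)
Taxable value = $242,312 − $70,300 − $6,000 = $166,012
Ashby County: $166,012 × 0.01092 = $1,812.85104
Cedarvale Township: $166,012 × 0.00186 = $308.78232
Community College District: $166,012 × 0.0051 = $846.6612
Total = $2,968.29456

$2,968.29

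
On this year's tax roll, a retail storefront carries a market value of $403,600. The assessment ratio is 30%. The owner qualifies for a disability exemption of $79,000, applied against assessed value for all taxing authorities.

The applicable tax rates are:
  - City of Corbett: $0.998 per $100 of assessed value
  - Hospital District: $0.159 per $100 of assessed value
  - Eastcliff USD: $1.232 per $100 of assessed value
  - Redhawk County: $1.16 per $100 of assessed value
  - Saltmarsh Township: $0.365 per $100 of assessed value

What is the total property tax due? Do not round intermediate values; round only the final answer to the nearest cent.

$1,647.01

Assessed value = $403,600 × 0.3 = $121,080
Taxable value = $121,080 − $79,000 = $42,080
City of Corbett: $42,080 × 0.00998 = $419.9584
Hospital District: $42,080 × 0.00159 = $66.9072
Eastcliff USD: $42,080 × 0.01232 = $518.4256
Redhawk County: $42,080 × 0.0116 = $488.128
Saltmarsh Township: $42,080 × 0.00365 = $153.592
Total = $419.9584 + $66.9072 + $518.4256 + $488.128 + $153.592 = $1,647.0112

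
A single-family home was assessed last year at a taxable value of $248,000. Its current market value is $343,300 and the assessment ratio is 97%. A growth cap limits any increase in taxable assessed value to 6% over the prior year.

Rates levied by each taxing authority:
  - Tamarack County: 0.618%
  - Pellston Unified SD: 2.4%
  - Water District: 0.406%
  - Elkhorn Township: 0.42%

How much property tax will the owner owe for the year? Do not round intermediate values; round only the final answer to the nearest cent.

Uncapped assessed value = $343,300 × 0.97 = $333,001
Cap limit = $248,000 × 1.06 = $262,880
Taxable assessed value = min($333,001, $262,880) = $262,880 (cap binds)
Tamarack County: $262,880 × 0.00618 = $1,624.5984
Pellston Unified SD: $262,880 × 0.024 = $6,309.12
Water District: $262,880 × 0.00406 = $1,067.2928
Elkhorn Township: $262,880 × 0.0042 = $1,104.096
Total = $10,105.1072

$10,105.11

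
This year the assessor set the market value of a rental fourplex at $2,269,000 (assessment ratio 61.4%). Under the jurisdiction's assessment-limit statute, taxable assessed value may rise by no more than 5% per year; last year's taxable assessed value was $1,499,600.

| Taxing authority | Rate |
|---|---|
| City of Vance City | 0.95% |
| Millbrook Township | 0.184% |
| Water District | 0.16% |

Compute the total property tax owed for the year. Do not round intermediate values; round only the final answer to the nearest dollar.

Uncapped assessed value = $2,269,000 × 0.614 = $1,393,166
Cap limit = $1,499,600 × 1.05 = $1,574,580
Taxable assessed value = min($1,393,166, $1,574,580) = $1,393,166 (cap does not bind)
City of Vance City: $1,393,166 × 0.0095 = $13,235.077
Millbrook Township: $1,393,166 × 0.00184 = $2,563.42544
Water District: $1,393,166 × 0.0016 = $2,229.0656
Total = $18,027.56804

$18,028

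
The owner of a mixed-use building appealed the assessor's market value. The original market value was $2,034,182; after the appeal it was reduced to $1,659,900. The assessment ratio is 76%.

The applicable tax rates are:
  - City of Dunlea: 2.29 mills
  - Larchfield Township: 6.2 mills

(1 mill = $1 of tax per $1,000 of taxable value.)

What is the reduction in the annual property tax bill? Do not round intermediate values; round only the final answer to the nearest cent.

Old assessed value = $2,034,182 × 0.76 = $1,545,978.32
New assessed value = $1,659,900 × 0.76 = $1,261,524
Combined rate = 0.00229 + 0.0062 = 0.00849
Old tax = $1,545,978.32 × 0.00849 = $13,125.3559368
New tax = $1,261,524 × 0.00849 = $10,710.33876
Reduction = $13,125.3559368 − $10,710.33876 = $2,415.0171768

$2,415.02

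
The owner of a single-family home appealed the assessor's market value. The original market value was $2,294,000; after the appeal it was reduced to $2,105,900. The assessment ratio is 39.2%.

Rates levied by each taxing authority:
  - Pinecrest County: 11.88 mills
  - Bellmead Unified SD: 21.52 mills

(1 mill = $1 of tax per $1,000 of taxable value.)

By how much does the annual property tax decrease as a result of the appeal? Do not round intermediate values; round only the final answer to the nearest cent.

Old assessed value = $2,294,000 × 0.392 = $899,248
New assessed value = $2,105,900 × 0.392 = $825,512.8
Combined rate = 0.01188 + 0.02152 = 0.0334
Old tax = $899,248 × 0.0334 = $30,034.8832
New tax = $825,512.8 × 0.0334 = $27,572.12752
Reduction = $30,034.8832 − $27,572.12752 = $2,462.75568

$2,462.76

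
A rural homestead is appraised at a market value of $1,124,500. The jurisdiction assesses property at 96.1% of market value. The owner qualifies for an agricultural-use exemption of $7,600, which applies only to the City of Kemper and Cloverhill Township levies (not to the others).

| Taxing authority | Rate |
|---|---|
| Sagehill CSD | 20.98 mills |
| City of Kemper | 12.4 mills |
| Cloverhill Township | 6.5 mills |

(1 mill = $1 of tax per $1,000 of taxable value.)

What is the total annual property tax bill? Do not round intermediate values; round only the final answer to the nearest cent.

Assessed value = $1,124,500 × 0.961 = $1,080,644.5
Sagehill CSD: $1,080,644.5 × 0.02098 = $22,671.92161
City of Kemper: ($1,080,644.5 − $7,600) × 0.0124 = $1,073,044.5 × 0.0124 = $13,305.7518
Cloverhill Township: ($1,080,644.5 − $7,600) × 0.0065 = $1,073,044.5 × 0.0065 = $6,974.78925
Total = $42,952.46266

$42,952.46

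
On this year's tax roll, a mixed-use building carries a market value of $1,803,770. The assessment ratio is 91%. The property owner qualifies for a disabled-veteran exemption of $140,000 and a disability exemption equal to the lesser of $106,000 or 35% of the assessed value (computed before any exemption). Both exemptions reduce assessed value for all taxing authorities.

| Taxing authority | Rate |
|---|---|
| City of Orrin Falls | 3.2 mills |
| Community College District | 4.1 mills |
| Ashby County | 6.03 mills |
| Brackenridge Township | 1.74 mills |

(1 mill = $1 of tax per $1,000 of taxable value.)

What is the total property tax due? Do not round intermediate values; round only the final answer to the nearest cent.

Assessed value = $1,803,770 × 0.91 = $1,641,430.7
Disability exemption = min($106,000, 35% × $1,641,430.7) = min($106,000, $574,500.745) = $106,000 (dollar cap binds)
Taxable value = $1,641,430.7 − $140,000 − $106,000 = $1,395,430.7
City of Orrin Falls: $1,395,430.7 × 0.0032 = $4,465.37824
Community College District: $1,395,430.7 × 0.0041 = $5,721.26587
Ashby County: $1,395,430.7 × 0.00603 = $8,414.447121
Brackenridge Township: $1,395,430.7 × 0.00174 = $2,428.049418
Total = $21,029.140649

$21,029.14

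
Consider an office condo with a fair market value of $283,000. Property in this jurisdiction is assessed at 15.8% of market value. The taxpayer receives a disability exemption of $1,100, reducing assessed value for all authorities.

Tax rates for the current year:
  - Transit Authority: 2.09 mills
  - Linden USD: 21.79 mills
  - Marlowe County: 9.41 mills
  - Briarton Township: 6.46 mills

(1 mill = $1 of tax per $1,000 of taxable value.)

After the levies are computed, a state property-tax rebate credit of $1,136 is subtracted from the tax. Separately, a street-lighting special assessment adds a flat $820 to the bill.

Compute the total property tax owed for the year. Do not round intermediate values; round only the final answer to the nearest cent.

Assessed value = $283,000 × 0.158 = $44,714
Taxable value = $44,714 − $1,100 = $43,614
Transit Authority: $43,614 × 0.00209 = $91.15326
Linden USD: $43,614 × 0.02179 = $950.34906
Marlowe County: $43,614 × 0.00941 = $410.40774
Briarton Township: $43,614 × 0.00646 = $281.74644
Levies subtotal = $1,733.6565
After credit = $1,733.6565 − $1,136 = $597.6565
Total = $597.6565 + $820 = $1,417.6565

$1,417.66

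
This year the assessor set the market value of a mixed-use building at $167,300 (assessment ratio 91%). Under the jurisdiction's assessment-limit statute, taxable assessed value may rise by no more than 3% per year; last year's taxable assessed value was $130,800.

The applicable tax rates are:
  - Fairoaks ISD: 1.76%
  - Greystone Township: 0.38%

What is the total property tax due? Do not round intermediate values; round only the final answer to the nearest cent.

$2,883.09

Uncapped assessed value = $167,300 × 0.91 = $152,243
Cap limit = $130,800 × 1.03 = $134,724
Taxable assessed value = min($152,243, $134,724) = $134,724 (cap binds)
Fairoaks ISD: $134,724 × 0.0176 = $2,371.1424
Greystone Township: $134,724 × 0.0038 = $511.9512
Total = $2,883.0936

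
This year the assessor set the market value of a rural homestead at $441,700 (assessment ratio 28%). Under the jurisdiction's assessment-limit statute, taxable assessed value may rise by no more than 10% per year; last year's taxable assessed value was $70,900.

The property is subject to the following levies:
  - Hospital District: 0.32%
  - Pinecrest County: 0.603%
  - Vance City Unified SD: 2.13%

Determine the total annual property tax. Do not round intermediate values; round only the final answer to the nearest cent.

$2,381.03

Uncapped assessed value = $441,700 × 0.28 = $123,676
Cap limit = $70,900 × 1.1 = $77,990
Taxable assessed value = min($123,676, $77,990) = $77,990 (cap binds)
Hospital District: $77,990 × 0.0032 = $249.568
Pinecrest County: $77,990 × 0.00603 = $470.2797
Vance City Unified SD: $77,990 × 0.0213 = $1,661.187
Total = $2,381.0347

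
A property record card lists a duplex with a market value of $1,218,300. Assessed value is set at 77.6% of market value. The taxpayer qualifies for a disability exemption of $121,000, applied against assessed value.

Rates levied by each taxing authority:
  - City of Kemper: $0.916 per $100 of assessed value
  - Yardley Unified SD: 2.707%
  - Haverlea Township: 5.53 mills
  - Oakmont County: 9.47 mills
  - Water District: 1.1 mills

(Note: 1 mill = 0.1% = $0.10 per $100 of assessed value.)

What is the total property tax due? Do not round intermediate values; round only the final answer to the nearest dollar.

Assessed value = $1,218,300 × 0.776 = $945,400.8
Taxable value = $945,400.8 − $121,000 = $824,400.8
City of Kemper: $824,400.8 × 0.00916 = $7,551.511328
Yardley Unified SD: $824,400.8 × 0.02707 = $22,316.529656
Haverlea Township: $824,400.8 × 0.00553 = $4,558.936424
Oakmont County: $824,400.8 × 0.00947 = $7,807.075576
Water District: $824,400.8 × 0.0011 = $906.84088
Total = $43,140.893864

$43,141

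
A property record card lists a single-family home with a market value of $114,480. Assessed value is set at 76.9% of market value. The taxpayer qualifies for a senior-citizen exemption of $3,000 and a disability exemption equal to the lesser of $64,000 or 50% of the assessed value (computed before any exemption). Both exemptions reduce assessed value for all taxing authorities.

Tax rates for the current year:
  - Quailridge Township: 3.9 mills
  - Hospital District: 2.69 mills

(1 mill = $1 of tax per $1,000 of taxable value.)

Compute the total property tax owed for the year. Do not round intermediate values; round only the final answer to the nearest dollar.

$270

Assessed value = $114,480 × 0.769 = $88,035.12
Disability exemption = min($64,000, 50% × $88,035.12) = min($64,000, $44,017.56) = $44,017.56 (percentage binds)
Taxable value = $88,035.12 − $3,000 − $44,017.56 = $41,017.56
Quailridge Township: $41,017.56 × 0.0039 = $159.968484
Hospital District: $41,017.56 × 0.00269 = $110.3372364
Total = $270.3057204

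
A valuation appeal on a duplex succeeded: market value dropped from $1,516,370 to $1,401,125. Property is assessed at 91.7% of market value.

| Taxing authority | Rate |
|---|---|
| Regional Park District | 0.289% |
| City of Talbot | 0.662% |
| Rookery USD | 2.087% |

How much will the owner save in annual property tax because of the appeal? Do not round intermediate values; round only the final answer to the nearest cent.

$3,210.55

Old assessed value = $1,516,370 × 0.917 = $1,390,511.29
New assessed value = $1,401,125 × 0.917 = $1,284,831.625
Combined rate = 0.00289 + 0.00662 + 0.02087 = 0.03038
Old tax = $1,390,511.29 × 0.03038 = $42,243.7329902
New tax = $1,284,831.625 × 0.03038 = $39,033.1847675
Reduction = $42,243.7329902 − $39,033.1847675 = $3,210.5482227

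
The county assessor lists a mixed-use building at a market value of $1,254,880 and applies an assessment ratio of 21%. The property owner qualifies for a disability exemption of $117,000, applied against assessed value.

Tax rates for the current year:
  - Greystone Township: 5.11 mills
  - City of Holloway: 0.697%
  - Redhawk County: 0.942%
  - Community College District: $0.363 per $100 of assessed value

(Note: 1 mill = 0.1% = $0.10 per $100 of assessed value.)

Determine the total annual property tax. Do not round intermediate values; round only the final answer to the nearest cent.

Assessed value = $1,254,880 × 0.21 = $263,524.8
Taxable value = $263,524.8 − $117,000 = $146,524.8
Greystone Township: $146,524.8 × 0.00511 = $748.741728
City of Holloway: $146,524.8 × 0.00697 = $1,021.277856
Redhawk County: $146,524.8 × 0.00942 = $1,380.263616
Community College District: $146,524.8 × 0.00363 = $531.885024
Total = $3,682.168224

$3,682.17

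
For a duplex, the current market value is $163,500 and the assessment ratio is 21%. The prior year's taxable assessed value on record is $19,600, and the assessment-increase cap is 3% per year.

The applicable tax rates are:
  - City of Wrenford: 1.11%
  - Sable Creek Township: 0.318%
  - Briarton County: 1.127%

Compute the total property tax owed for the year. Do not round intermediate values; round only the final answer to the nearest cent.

$515.80

Uncapped assessed value = $163,500 × 0.21 = $34,335
Cap limit = $19,600 × 1.03 = $20,188
Taxable assessed value = min($34,335, $20,188) = $20,188 (cap binds)
City of Wrenford: $20,188 × 0.0111 = $224.0868
Sable Creek Township: $20,188 × 0.00318 = $64.19784
Briarton County: $20,188 × 0.01127 = $227.51876
Total = $515.8034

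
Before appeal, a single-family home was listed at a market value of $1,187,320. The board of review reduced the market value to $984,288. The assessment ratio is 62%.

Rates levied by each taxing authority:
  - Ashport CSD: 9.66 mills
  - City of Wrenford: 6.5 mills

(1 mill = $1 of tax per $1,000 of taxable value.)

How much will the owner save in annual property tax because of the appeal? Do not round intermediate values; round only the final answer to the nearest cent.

Old assessed value = $1,187,320 × 0.62 = $736,138.4
New assessed value = $984,288 × 0.62 = $610,258.56
Combined rate = 0.00966 + 0.0065 = 0.01616
Old tax = $736,138.4 × 0.01616 = $11,895.996544
New tax = $610,258.56 × 0.01616 = $9,861.7783296
Reduction = $11,895.996544 − $9,861.7783296 = $2,034.2182144

$2,034.22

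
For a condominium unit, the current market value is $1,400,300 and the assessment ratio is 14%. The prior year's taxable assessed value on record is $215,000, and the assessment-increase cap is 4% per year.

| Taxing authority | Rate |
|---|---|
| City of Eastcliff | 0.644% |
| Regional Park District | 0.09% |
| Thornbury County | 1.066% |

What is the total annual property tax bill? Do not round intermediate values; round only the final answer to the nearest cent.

Uncapped assessed value = $1,400,300 × 0.14 = $196,042
Cap limit = $215,000 × 1.04 = $223,600
Taxable assessed value = min($196,042, $223,600) = $196,042 (cap does not bind)
City of Eastcliff: $196,042 × 0.00644 = $1,262.51048
Regional Park District: $196,042 × 0.0009 = $176.4378
Thornbury County: $196,042 × 0.01066 = $2,089.80772
Total = $3,528.756

$3,528.76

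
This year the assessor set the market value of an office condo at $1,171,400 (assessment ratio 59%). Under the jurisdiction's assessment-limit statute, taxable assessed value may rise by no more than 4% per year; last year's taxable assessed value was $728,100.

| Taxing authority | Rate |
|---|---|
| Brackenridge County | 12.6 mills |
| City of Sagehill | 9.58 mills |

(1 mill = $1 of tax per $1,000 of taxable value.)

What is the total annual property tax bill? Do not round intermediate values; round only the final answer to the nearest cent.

$15,329.17

Uncapped assessed value = $1,171,400 × 0.59 = $691,126
Cap limit = $728,100 × 1.04 = $757,224
Taxable assessed value = min($691,126, $757,224) = $691,126 (cap does not bind)
Brackenridge County: $691,126 × 0.0126 = $8,708.1876
City of Sagehill: $691,126 × 0.00958 = $6,620.98708
Total = $15,329.17468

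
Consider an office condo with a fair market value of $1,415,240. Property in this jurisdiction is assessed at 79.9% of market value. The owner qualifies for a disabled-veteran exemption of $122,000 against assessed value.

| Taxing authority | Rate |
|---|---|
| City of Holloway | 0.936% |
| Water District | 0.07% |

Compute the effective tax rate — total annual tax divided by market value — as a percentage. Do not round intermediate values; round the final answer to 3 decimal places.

Assessed value = $1,415,240 × 0.799 = $1,130,776.76
Taxable value = $1,130,776.76 − $122,000 = $1,008,776.76
City of Holloway: $1,008,776.76 × 0.00936 = $9,442.1504736
Water District: $1,008,776.76 × 0.0007 = $706.143732
Total tax = $10,148.2942056
Effective rate = $10,148.2942056 ÷ $1,415,240 = 0.717% of market value

0.717%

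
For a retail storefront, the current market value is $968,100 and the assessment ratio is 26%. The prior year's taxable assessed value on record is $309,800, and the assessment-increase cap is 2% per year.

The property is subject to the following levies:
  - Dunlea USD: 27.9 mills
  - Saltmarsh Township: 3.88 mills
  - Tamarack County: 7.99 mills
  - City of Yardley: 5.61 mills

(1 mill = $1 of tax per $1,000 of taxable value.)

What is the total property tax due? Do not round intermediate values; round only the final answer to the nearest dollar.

$11,422

Uncapped assessed value = $968,100 × 0.26 = $251,706
Cap limit = $309,800 × 1.02 = $315,996
Taxable assessed value = min($251,706, $315,996) = $251,706 (cap does not bind)
Dunlea USD: $251,706 × 0.0279 = $7,022.5974
Saltmarsh Township: $251,706 × 0.00388 = $976.61928
Tamarack County: $251,706 × 0.00799 = $2,011.13094
City of Yardley: $251,706 × 0.00561 = $1,412.07066
Total = $11,422.41828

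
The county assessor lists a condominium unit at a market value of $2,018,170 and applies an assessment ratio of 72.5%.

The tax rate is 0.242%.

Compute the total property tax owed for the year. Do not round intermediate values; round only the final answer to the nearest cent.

$3,540.88

Assessed value = $2,018,170 × 0.725 = $1,463,173.25
Tax = $1,463,173.25 × 0.00242 = $3,540.879265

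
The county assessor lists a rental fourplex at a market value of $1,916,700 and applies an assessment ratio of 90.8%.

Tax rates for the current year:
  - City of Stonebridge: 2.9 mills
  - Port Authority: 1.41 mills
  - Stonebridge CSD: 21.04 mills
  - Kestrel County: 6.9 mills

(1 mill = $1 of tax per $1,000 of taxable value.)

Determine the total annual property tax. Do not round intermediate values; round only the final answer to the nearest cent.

Assessed value = $1,916,700 × 0.908 = $1,740,363.6
City of Stonebridge: $1,740,363.6 × 0.0029 = $5,047.05444
Port Authority: $1,740,363.6 × 0.00141 = $2,453.912676
Stonebridge CSD: $1,740,363.6 × 0.02104 = $36,617.250144
Kestrel County: $1,740,363.6 × 0.0069 = $12,008.50884
Total = $5,047.05444 + $2,453.912676 + $36,617.250144 + $12,008.50884 = $56,126.7261

$56,126.73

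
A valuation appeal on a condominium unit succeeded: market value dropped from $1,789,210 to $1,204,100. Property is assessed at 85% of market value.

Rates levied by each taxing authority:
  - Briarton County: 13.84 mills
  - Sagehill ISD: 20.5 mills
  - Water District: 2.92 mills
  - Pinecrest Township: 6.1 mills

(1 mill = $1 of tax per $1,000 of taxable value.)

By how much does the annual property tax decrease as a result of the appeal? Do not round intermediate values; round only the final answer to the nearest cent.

Old assessed value = $1,789,210 × 0.85 = $1,520,828.5
New assessed value = $1,204,100 × 0.85 = $1,023,485
Combined rate = 0.01384 + 0.0205 + 0.00292 + 0.0061 = 0.04336
Old tax = $1,520,828.5 × 0.04336 = $65,943.12376
New tax = $1,023,485 × 0.04336 = $44,378.3096
Reduction = $65,943.12376 − $44,378.3096 = $21,564.81416

$21,564.81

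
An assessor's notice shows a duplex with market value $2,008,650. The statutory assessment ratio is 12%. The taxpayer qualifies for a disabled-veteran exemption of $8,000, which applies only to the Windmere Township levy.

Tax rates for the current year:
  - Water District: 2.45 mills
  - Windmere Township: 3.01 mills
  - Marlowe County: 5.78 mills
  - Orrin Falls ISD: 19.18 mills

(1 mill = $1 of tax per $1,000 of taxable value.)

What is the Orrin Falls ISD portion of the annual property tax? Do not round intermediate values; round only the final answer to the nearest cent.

Assessed value = $2,008,650 × 0.12 = $241,038
Orrin Falls ISD taxable value = $241,038 (exemption does not apply)
Orrin Falls ISD levy = $241,038 × 0.01918 = $4,623.10884

$4,623.11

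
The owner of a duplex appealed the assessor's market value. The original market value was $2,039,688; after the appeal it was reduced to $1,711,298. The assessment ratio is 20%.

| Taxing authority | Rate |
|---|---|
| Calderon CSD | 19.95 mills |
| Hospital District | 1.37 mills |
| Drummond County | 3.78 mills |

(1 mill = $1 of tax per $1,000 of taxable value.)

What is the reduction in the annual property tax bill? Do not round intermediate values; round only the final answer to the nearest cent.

Old assessed value = $2,039,688 × 0.2 = $407,937.6
New assessed value = $1,711,298 × 0.2 = $342,259.6
Combined rate = 0.01995 + 0.00137 + 0.00378 = 0.0251
Old tax = $407,937.6 × 0.0251 = $10,239.23376
New tax = $342,259.6 × 0.0251 = $8,590.71596
Reduction = $10,239.23376 − $8,590.71596 = $1,648.5178

$1,648.52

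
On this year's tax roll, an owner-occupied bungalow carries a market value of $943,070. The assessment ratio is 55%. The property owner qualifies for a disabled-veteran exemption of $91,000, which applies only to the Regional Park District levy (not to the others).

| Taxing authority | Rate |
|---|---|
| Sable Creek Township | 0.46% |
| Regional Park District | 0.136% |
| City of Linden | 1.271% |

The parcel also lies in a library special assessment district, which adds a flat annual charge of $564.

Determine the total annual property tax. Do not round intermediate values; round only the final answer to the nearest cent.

Assessed value = $943,070 × 0.55 = $518,688.5
Sable Creek Township: $518,688.5 × 0.0046 = $2,385.9671
Regional Park District: ($518,688.5 − $91,000) × 0.00136 = $427,688.5 × 0.00136 = $581.65636
City of Linden: $518,688.5 × 0.01271 = $6,592.530835
Levies subtotal = $9,560.154295
Total = $9,560.154295 + $564 = $10,124.154295

$10,124.15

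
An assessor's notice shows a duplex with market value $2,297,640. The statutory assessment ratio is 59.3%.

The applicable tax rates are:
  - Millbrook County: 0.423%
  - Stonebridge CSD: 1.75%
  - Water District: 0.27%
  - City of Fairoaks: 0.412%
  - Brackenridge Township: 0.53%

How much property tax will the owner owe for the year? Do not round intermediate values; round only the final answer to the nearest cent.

$46,120.64

Assessed value = $2,297,640 × 0.593 = $1,362,500.52
Millbrook County: $1,362,500.52 × 0.00423 = $5,763.3771996
Stonebridge CSD: $1,362,500.52 × 0.0175 = $23,843.7591
Water District: $1,362,500.52 × 0.0027 = $3,678.751404
City of Fairoaks: $1,362,500.52 × 0.00412 = $5,613.5021424
Brackenridge Township: $1,362,500.52 × 0.0053 = $7,221.252756
Total = $5,763.3771996 + $23,843.7591 + $3,678.751404 + $5,613.5021424 + $7,221.252756 = $46,120.642602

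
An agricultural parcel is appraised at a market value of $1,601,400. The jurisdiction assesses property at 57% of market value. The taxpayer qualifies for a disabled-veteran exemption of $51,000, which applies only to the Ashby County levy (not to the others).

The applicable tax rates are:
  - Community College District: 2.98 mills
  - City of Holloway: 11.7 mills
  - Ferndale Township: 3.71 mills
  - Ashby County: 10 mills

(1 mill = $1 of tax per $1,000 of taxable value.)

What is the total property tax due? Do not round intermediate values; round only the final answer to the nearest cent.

Assessed value = $1,601,400 × 0.57 = $912,798
Community College District: $912,798 × 0.00298 = $2,720.13804
City of Holloway: $912,798 × 0.0117 = $10,679.7366
Ferndale Township: $912,798 × 0.00371 = $3,386.48058
Ashby County: ($912,798 − $51,000) × 0.01 = $861,798 × 0.01 = $8,617.98
Total = $25,404.33522

$25,404.34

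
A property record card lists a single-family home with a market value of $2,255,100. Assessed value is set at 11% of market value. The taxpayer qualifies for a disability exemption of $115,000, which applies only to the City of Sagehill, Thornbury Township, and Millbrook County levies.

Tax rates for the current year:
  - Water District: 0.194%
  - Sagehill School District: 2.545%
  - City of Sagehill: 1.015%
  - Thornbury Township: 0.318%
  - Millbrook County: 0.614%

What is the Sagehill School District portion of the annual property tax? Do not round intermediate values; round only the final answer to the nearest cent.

$6,313.15

Assessed value = $2,255,100 × 0.11 = $248,061
Sagehill School District taxable value = $248,061 (exemption does not apply)
Sagehill School District levy = $248,061 × 0.02545 = $6,313.15245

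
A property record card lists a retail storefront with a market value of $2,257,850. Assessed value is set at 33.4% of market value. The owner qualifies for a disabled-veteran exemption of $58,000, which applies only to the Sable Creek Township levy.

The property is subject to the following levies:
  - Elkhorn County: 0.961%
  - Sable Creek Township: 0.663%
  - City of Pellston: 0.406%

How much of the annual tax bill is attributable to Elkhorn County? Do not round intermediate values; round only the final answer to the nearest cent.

Assessed value = $2,257,850 × 0.334 = $754,121.9
Elkhorn County taxable value = $754,121.9 (exemption does not apply)
Elkhorn County levy = $754,121.9 × 0.00961 = $7,247.111459

$7,247.11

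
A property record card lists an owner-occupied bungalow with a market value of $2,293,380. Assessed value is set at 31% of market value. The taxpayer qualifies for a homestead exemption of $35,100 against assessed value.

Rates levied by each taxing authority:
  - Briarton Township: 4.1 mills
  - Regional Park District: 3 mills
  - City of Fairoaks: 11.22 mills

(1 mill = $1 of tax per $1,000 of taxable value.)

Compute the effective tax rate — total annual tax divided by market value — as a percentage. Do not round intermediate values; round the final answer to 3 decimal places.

Assessed value = $2,293,380 × 0.31 = $710,947.8
Taxable value = $710,947.8 − $35,100 = $675,847.8
Briarton Township: $675,847.8 × 0.0041 = $2,770.97598
Regional Park District: $675,847.8 × 0.003 = $2,027.5434
City of Fairoaks: $675,847.8 × 0.01122 = $7,583.012316
Total tax = $12,381.531696
Effective rate = $12,381.531696 ÷ $2,293,380 = 0.540% of market value

0.540%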